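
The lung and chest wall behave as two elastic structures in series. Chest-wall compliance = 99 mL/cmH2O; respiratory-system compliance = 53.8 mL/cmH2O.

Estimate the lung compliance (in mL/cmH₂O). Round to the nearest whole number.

1/CL = 1/Crs − 1/Ccw.
1/CL = 1/53.8 − 1/99 = 0.008486.
CL = 117.84 mL/cmH2O.

118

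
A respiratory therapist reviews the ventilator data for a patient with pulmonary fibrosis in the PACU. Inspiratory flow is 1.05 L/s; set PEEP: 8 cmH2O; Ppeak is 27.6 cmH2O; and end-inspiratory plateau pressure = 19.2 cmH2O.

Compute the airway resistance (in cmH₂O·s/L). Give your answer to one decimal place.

Raw = (PIP − Pplat) / flow = (27.6 − 19.2) / 1.05 = 8.4 / 1.05 = 8.0 cmH2O·s/L.

8.0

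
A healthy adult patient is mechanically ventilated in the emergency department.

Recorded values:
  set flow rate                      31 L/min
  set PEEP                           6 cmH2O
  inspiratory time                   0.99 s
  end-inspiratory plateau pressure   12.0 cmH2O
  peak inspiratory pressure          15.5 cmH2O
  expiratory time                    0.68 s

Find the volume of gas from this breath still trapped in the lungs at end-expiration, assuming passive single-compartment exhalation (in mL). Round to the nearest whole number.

Flow: 31 L/min ÷ 60 = 0.5167 L/s.
Vt = flow × Ti = 0.5167 L/s × 0.99 s × 1000 mL/L = 511.53 mL.
R = (PIP − Pplat)/V̇ = (15.5 − 12.0) / 0.5167 = 3.5/0.5167 = 6.774 cmH2O·s/L.
C = Vt/(Pplat − PEEP) = 511.53 / (12.0 − 6) = 511.53/6.0 = 85.255 mL/cmH2O.
τ = R × C = 6.774 × 0.08526 L/cmH2O = 0.5776 s.
Fraction remaining = e^(−Te/τ) = e^(−0.68/0.5776) = 0.3081.
Trapped volume = 511.53 × 0.3081 = 157.6 mL.

158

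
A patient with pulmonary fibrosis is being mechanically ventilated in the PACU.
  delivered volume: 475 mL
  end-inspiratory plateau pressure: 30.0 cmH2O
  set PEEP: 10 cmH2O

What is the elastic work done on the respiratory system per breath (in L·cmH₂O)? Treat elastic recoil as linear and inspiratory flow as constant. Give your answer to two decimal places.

Elastic work ≈ ½ × (Pplat − PEEP) × Vt = 0.5 × (30.0 − 10) × 0.475 L = 0.5 × 20.0 × 0.475 = 4.75 L·cmH2O.

4.75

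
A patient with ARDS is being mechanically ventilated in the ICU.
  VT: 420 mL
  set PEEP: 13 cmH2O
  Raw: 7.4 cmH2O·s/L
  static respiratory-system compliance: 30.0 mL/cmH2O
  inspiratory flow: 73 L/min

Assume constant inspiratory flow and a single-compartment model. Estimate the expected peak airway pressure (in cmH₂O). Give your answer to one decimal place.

Flow: 73 L/min ÷ 60 = 1.2167 L/s.
Equation of motion (constant flow): PIP = Vt/C + R·V̇ + PEEP.
PIP = 420/30.0 + 7.4×1.2167 + 13 = 14.0 + 9.004 + 13 = 36.004 cmH2O.

36.0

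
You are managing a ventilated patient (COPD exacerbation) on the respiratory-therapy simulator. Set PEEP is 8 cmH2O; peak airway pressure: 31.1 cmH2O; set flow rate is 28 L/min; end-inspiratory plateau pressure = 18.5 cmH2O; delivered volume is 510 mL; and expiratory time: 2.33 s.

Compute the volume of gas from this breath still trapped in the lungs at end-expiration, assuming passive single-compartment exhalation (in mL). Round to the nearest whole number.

Flow: 28 L/min ÷ 60 = 0.4667 L/s.
R = (PIP − Pplat)/V̇ = (31.1 − 18.5) / 0.4667 = 12.6/0.4667 = 26.998 cmH2O·s/L.
C = Vt/(Pplat − PEEP) = 510.0 / (18.5 − 8) = 510.0/10.5 = 48.571 mL/cmH2O.
τ = R × C = 26.998 × 0.04857 L/cmH2O = 1.311 s.
Fraction remaining = e^(−Te/τ) = e^(−2.33/1.311) = 0.1691.
Trapped volume = 510.0 × 0.1691 = 86.241 mL.

86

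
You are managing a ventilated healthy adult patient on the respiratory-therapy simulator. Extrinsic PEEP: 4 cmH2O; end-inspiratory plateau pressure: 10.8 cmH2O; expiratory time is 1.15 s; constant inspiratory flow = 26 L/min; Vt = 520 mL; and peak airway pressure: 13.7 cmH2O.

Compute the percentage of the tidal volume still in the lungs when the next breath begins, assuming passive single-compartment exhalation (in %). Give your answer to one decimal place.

10.6

Flow: 26 L/min ÷ 60 = 0.4333 L/s.
R = (PIP − Pplat)/V̇ = (13.7 − 10.8) / 0.4333 = 2.9/0.4333 = 6.693 cmH2O·s/L.
C = Vt/(Pplat − PEEP) = 520.0 / (10.8 − 4) = 520.0/6.8 = 76.471 mL/cmH2O.
τ = R × C = 6.693 × 0.07647 L/cmH2O = 0.5118 s.
Fraction remaining at end-expiration = e^(−Te/τ) = e^(−1.15/0.5118) = 0.1057 → 10.57%.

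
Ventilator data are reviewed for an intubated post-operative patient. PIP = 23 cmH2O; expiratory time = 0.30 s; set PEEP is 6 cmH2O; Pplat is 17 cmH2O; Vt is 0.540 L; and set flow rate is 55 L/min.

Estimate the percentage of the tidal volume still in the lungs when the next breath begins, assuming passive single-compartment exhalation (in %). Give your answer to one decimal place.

Flow: 55 L/min ÷ 60 = 0.9167 L/s.
R = (PIP − Pplat)/V̇ = (23 − 17) / 0.9167 = 6.0/0.9167 = 6.545 cmH2O·s/L.
C = Vt/(Pplat − PEEP) = 540.0 / (17 − 6) = 540.0/11.0 = 49.091 mL/cmH2O.
τ = R × C = 6.545 × 0.04909 L/cmH2O = 0.3213 s.
Fraction remaining at end-expiration = e^(−Te/τ) = e^(−0.30/0.3213) = 0.3931 → 39.31%.

39.3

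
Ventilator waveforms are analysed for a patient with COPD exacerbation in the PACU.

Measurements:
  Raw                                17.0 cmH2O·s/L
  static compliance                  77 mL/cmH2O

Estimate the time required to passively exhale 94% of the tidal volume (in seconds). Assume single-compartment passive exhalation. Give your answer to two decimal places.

3.68

τ = R × C = 17.0 × 77 mL/cmH2O = 17.0 × 0.077 L/cmH2O = 1.309 s.
Exhaled fraction f = 1 − e^(−t/τ) → t = −τ·ln(1 − f) = −1.309·ln(0.06) = 3.683 s.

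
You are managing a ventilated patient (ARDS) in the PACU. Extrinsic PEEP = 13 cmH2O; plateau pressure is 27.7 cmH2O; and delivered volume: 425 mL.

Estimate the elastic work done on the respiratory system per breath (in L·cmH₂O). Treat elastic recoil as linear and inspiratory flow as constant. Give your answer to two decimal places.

3.12

Elastic work ≈ ½ × (Pplat − PEEP) × Vt = 0.5 × (27.7 − 13) × 0.425 L = 0.5 × 14.7 × 0.425 = 3.124 L·cmH2O.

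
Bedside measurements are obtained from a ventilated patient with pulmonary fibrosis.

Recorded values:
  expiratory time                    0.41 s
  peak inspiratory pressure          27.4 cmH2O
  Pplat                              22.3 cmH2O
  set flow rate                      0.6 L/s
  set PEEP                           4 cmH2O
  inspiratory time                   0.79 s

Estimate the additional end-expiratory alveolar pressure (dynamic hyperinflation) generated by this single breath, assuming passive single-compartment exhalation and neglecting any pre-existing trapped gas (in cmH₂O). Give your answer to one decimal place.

2.8

Vt = flow × Ti = 0.6 L/s × 0.79 s × 1000 mL/L = 474.0 mL.
R = (PIP − Pplat)/V̇ = (27.4 − 22.3) / 0.6 = 5.1/0.6 = 8.5 cmH2O·s/L.
C = Vt/(Pplat − PEEP) = 474.0 / (22.3 − 4) = 474.0/18.3 = 25.902 mL/cmH2O.
τ = R × C = 8.5 × 0.0259 L/cmH2O = 0.2202 s.
Fraction remaining = e^(−Te/τ) = e^(−0.41/0.2202) = 0.1554; trapped volume = 474.0 × 0.1554 = 73.66 mL.
Additional alveolar pressure from trapping ≈ V_trapped / C = 73.66 / 25.902 = 2.844 cmH2O.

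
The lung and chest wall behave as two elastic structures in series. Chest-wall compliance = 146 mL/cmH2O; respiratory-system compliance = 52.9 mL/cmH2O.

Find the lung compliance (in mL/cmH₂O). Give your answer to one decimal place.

1/CL = 1/Crs − 1/Ccw.
1/CL = 1/52.9 − 1/146 = 0.01205.
CL = 82.988 mL/cmH2O.

83.0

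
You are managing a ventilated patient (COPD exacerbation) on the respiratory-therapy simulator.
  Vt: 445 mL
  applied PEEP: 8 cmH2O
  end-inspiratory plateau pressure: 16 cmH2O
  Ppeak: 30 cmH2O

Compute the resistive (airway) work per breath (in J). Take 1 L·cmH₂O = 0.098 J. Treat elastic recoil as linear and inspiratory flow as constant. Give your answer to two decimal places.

0.61

With constant inspiratory flow the resistive pressure is constant at PIP − Pplat = 30 − 16 = 14.0 cmH2O, so resistive work = 14.0 × 0.445 = 6.23 L·cmH2O.
× 0.098 J/(L·cmH2O) → 0.6105 J.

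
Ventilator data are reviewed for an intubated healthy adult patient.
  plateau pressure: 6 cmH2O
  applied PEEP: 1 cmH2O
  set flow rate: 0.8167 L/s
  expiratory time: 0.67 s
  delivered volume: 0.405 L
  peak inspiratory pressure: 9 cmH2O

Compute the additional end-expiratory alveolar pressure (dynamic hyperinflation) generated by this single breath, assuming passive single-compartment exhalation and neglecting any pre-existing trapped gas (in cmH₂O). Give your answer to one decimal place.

R = (PIP − Pplat)/V̇ = (9 − 6) / 0.8167 = 3.0/0.8167 = 3.673 cmH2O·s/L.
C = Vt/(Pplat − PEEP) = 405.0 / (6 − 1) = 405.0/5.0 = 81.0 mL/cmH2O.
τ = R × C = 3.673 × 0.081 L/cmH2O = 0.2975 s.
Fraction remaining = e^(−Te/τ) = e^(−0.67/0.2975) = 0.1052; trapped volume = 405.0 × 0.1052 = 42.606 mL.
Additional alveolar pressure from trapping ≈ V_trapped / C = 42.606 / 81.0 = 0.526 cmH2O.

0.5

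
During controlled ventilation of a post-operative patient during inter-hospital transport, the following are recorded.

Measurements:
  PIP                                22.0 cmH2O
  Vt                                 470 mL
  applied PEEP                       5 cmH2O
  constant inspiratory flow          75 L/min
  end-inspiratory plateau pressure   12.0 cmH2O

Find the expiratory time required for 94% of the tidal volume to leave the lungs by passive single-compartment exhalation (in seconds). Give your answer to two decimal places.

1.51

Flow: 75 L/min ÷ 60 = 1.25 L/s.
R = (PIP − Pplat)/V̇ = (22.0 − 12.0) / 1.25 = 10.0/1.25 = 8.0 cmH2O·s/L.
C = Vt/(Pplat − PEEP) = 470.0 / (12.0 − 5) = 470.0/7.0 = 67.143 mL/cmH2O.
τ = R × C = 8.0 × 0.06714 L/cmH2O = 0.5371 s.
t = −τ·ln(1 − 0.94) = −0.5371·ln(0.06) = 1.511 s.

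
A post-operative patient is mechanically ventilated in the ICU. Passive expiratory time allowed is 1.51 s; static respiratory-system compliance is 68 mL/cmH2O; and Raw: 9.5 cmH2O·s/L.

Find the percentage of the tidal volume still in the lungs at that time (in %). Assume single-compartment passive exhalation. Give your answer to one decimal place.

τ = R × C = 9.5 × 68 mL/cmH2O = 9.5 × 0.068 L/cmH2O = 0.646 s.
Passive exhalation: V(t)/V₀ = e^(−t/τ) = e^(−1.51/0.646) = 0.09657.
Fraction remaining = 0.09657 → 9.657%.

9.7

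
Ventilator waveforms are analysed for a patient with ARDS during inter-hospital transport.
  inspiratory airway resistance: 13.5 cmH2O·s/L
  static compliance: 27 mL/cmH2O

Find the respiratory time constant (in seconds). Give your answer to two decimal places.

τ = R × C = 13.5 × 27 mL/cmH2O = 13.5 × 0.027 L/cmH2O = 0.3645 s.

0.36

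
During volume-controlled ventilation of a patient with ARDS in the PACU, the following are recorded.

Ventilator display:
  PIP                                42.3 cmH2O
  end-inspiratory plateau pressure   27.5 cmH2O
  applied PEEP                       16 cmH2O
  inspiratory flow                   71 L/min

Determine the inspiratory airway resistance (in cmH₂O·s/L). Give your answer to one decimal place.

Flow: 71 L/min ÷ 60 = 1.1833 L/s.
Raw = (PIP − Pplat) / flow = (42.3 − 27.5) / 1.1833 = 14.8 / 1.1833 = 12.507 cmH2O·s/L.

12.5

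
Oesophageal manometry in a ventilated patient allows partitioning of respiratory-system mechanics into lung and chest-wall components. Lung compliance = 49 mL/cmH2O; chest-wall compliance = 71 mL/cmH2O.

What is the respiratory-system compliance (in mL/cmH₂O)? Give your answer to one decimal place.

Lung and chest wall are elastances in series: 1/Crs = 1/CL + 1/Ccw.
1/Crs = 1/49 + 1/71 = 0.03449.
Crs = 28.994 mL/cmH2O.

29.0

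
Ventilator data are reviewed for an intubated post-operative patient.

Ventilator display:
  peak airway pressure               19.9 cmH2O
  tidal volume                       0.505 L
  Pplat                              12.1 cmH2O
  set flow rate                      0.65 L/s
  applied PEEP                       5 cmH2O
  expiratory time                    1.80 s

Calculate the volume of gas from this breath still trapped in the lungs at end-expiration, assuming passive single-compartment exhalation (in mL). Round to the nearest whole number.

R = (PIP − Pplat)/V̇ = (19.9 − 12.1) / 0.65 = 7.8/0.65 = 12.0 cmH2O·s/L.
C = Vt/(Pplat − PEEP) = 505.0 / (12.1 − 5) = 505.0/7.1 = 71.127 mL/cmH2O.
τ = R × C = 12.0 × 0.07113 L/cmH2O = 0.8536 s.
Fraction remaining = e^(−Te/τ) = e^(−1.80/0.8536) = 0.1214.
Trapped volume = 505.0 × 0.1214 = 61.307 mL.

61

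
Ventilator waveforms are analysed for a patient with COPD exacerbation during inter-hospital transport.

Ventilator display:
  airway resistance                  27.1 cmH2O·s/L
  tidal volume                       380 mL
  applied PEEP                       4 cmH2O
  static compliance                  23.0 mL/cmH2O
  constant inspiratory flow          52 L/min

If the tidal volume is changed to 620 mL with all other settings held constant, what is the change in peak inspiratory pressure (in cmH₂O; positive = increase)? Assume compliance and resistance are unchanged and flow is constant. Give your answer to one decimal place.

10.4

PIP = Vt/C + R·V̇ + PEEP (constant-flow equation of motion).
Only the elastic term changes: ΔPIP = ΔVt / C = (620 − 380) / 23.0 = 10.435 cmH2O.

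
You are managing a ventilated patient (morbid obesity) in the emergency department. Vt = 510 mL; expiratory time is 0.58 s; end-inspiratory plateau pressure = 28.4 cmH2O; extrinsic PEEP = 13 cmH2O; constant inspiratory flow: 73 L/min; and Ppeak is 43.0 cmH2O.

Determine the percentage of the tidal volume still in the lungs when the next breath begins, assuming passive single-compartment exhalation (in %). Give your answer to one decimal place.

23.2

Flow: 73 L/min ÷ 60 = 1.2167 L/s.
R = (PIP − Pplat)/V̇ = (43.0 − 28.4) / 1.2167 = 14.6/1.2167 = 12.0 cmH2O·s/L.
C = Vt/(Pplat − PEEP) = 510.0 / (28.4 − 13) = 510.0/15.4 = 33.117 mL/cmH2O.
τ = R × C = 12.0 × 0.03312 L/cmH2O = 0.3974 s.
Fraction remaining at end-expiration = e^(−Te/τ) = e^(−0.58/0.3974) = 0.2324 → 23.24%.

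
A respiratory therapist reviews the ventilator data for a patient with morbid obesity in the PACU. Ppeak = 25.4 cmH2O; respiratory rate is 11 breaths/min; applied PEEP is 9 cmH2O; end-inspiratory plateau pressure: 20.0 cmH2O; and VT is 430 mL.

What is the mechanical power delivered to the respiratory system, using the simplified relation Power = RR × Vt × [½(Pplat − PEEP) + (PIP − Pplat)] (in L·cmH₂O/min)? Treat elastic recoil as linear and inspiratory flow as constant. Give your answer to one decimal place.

51.6

Per-breath work = Vt × [½(Pplat−PEEP) + (PIP−Pplat)] = 0.430 × [0.5×11.0 + 5.4] = 0.430 × 10.9 = 4.687 L·cmH2O.
Power = 11 × 4.687 = 51.557 L·cmH2O/min.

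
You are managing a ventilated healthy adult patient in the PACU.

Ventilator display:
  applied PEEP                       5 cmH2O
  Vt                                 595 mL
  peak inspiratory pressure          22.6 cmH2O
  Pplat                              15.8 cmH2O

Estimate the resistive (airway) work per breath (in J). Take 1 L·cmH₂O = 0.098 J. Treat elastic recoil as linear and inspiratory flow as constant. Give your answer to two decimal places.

With constant inspiratory flow the resistive pressure is constant at PIP − Pplat = 22.6 − 15.8 = 6.8 cmH2O, so resistive work = 6.8 × 0.595 = 4.046 L·cmH2O.
× 0.098 J/(L·cmH2O) → 0.3965 J.

0.40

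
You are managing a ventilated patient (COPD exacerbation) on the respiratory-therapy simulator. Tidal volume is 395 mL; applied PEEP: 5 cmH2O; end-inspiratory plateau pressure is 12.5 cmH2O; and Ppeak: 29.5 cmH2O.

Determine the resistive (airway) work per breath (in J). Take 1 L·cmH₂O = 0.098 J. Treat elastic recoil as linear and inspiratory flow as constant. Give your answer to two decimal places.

With constant inspiratory flow the resistive pressure is constant at PIP − Pplat = 29.5 − 12.5 = 17.0 cmH2O, so resistive work = 17.0 × 0.395 = 6.715 L·cmH2O.
× 0.098 J/(L·cmH2O) → 0.6581 J.

0.66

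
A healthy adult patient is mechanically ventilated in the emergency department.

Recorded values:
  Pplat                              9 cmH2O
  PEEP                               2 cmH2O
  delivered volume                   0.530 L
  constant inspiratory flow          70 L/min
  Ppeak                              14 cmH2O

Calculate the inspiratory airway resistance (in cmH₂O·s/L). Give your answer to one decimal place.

4.3

Flow: 70 L/min ÷ 60 = 1.1667 L/s.
Raw = (PIP − Pplat) / flow = (14 − 9) / 1.1667 = 5.0 / 1.1667 = 4.286 cmH2O·s/L.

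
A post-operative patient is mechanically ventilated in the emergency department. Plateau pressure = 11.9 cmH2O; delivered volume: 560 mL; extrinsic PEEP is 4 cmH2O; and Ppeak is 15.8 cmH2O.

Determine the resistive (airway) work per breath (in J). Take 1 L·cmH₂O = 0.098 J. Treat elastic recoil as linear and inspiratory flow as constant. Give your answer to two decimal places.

0.21

With constant inspiratory flow the resistive pressure is constant at PIP − Pplat = 15.8 − 11.9 = 3.9 cmH2O, so resistive work = 3.9 × 0.560 = 2.184 L·cmH2O.
× 0.098 J/(L·cmH2O) → 0.214 J.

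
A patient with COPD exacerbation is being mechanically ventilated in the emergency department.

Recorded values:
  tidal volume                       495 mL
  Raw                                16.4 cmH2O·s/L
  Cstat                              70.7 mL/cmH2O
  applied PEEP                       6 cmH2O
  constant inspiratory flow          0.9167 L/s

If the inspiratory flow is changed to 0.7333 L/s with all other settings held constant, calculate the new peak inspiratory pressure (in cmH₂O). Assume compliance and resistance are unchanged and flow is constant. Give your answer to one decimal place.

25.0

PIP = Vt/C + R·V̇ + PEEP (constant-flow equation of motion).
Only the resistive term changes: ΔPIP = R × ΔV̇ = 16.4 × (0.7333 − 0.9167) = 16.4 × -0.1834 = -3.008 cmH2O.
Original PIP = 495/70.7 + 16.4×0.9167 + 6 = 28.035 cmH2O; new PIP = 28.035 + (-3.008) = 25.027 cmH2O.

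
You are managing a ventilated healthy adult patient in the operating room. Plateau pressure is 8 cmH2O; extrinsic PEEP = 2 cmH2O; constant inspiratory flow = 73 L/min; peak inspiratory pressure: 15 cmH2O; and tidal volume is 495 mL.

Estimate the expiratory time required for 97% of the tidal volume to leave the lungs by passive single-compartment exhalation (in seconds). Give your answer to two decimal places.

1.66

Flow: 73 L/min ÷ 60 = 1.2167 L/s.
R = (PIP − Pplat)/V̇ = (15 − 8) / 1.2167 = 7.0/1.2167 = 5.753 cmH2O·s/L.
C = Vt/(Pplat − PEEP) = 495.0 / (8 − 2) = 495.0/6.0 = 82.5 mL/cmH2O.
τ = R × C = 5.753 × 0.0825 L/cmH2O = 0.4746 s.
t = −τ·ln(1 − 0.97) = −0.4746·ln(0.03) = 1.664 s.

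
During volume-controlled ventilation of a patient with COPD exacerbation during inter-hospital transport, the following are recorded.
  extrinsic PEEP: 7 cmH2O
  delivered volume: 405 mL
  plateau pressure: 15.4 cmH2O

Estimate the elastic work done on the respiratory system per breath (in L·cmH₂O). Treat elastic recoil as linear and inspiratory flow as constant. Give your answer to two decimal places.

1.70

Elastic work ≈ ½ × (Pplat − PEEP) × Vt = 0.5 × (15.4 − 7) × 0.405 L = 0.5 × 8.4 × 0.405 = 1.701 L·cmH2O.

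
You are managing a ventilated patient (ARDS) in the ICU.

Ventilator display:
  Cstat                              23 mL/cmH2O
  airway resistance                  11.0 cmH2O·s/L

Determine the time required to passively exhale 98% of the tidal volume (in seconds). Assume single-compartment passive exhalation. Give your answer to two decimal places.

0.99

τ = R × C = 11.0 × 23 mL/cmH2O = 11.0 × 0.023 L/cmH2O = 0.253 s.
Exhaled fraction f = 1 − e^(−t/τ) → t = −τ·ln(1 − f) = −0.253·ln(0.02) = 0.9897 s.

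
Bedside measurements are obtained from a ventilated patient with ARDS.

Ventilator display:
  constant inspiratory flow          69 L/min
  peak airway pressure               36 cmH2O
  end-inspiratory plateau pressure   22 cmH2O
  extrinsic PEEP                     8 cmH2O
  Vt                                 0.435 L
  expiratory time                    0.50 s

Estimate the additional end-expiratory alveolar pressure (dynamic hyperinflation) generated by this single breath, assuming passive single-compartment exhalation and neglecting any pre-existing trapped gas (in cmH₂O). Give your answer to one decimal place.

Flow: 69 L/min ÷ 60 = 1.15 L/s.
R = (PIP − Pplat)/V̇ = (36 − 22) / 1.15 = 14.0/1.15 = 12.174 cmH2O·s/L.
C = Vt/(Pplat − PEEP) = 435.0 / (22 − 8) = 435.0/14.0 = 31.071 mL/cmH2O.
τ = R × C = 12.174 × 0.03107 L/cmH2O = 0.3782 s.
Fraction remaining = e^(−Te/τ) = e^(−0.50/0.3782) = 0.2666; trapped volume = 435.0 × 0.2666 = 115.97 mL.
Additional alveolar pressure from trapping ≈ V_trapped / C = 115.97 / 31.071 = 3.732 cmH2O.

3.7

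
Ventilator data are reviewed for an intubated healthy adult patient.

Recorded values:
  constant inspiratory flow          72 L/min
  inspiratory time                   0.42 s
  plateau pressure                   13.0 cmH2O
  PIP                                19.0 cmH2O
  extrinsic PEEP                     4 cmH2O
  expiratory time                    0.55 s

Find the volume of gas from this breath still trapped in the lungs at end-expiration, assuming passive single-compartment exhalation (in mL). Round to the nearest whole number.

Flow: 72 L/min ÷ 60 = 1.2 L/s.
Vt = flow × Ti = 1.2 L/s × 0.42 s × 1000 mL/L = 504.0 mL.
R = (PIP − Pplat)/V̇ = (19.0 − 13.0) / 1.2 = 6.0/1.2 = 5.0 cmH2O·s/L.
C = Vt/(Pplat − PEEP) = 504.0 / (13.0 − 4) = 504.0/9.0 = 56.0 mL/cmH2O.
τ = R × C = 5.0 × 0.056 L/cmH2O = 0.28 s.
Fraction remaining = e^(−Te/τ) = e^(−0.55/0.28) = 0.1403.
Trapped volume = 504.0 × 0.1403 = 70.711 mL.

71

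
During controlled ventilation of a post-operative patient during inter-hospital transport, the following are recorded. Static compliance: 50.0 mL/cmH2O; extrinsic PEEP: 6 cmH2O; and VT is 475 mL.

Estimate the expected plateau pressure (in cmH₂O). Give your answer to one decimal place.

Pplat = PEEP + Vt / Cstat = 6 + 475 / 50.0 = 6 + 9.5 = 15.5 cmH2O.

15.5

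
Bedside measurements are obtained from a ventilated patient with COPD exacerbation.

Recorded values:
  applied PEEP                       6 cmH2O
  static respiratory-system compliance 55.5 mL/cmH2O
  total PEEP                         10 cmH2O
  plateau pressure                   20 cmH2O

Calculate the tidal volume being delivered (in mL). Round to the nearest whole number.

End-expiratory occlusion gives total PEEP = 10 cmH2O (intrinsic PEEP = 10 − 6 = 4). Use total PEEP for the elastic gradient.
Vt = Cstat × (Pplat − PEEPtotal) = 55.5 × (20 − 10) = 55.5 × 10.0 = 555.0 mL.

555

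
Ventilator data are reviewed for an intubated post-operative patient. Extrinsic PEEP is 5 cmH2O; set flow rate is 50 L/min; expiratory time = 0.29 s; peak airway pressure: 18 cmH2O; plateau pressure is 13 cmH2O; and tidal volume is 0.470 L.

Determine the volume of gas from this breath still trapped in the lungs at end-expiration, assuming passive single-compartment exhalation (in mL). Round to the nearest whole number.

Flow: 50 L/min ÷ 60 = 0.8333 L/s.
R = (PIP − Pplat)/V̇ = (18 − 13) / 0.8333 = 5.0/0.8333 = 6.0 cmH2O·s/L.
C = Vt/(Pplat − PEEP) = 470.0 / (13 − 5) = 470.0/8.0 = 58.75 mL/cmH2O.
τ = R × C = 6.0 × 0.05875 L/cmH2O = 0.3525 s.
Fraction remaining = e^(−Te/τ) = e^(−0.29/0.3525) = 0.4392.
Trapped volume = 470.0 × 0.4392 = 206.42 mL.

206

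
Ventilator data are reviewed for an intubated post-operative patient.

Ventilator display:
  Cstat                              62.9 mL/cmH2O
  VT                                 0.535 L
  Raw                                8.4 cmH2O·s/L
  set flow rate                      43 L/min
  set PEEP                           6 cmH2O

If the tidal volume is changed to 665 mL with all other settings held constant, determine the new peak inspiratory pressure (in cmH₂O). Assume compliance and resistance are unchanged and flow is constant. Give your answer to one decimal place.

Flow: 43 L/min ÷ 60 = 0.7167 L/s.
PIP = Vt/C + R·V̇ + PEEP (constant-flow equation of motion).
Only the elastic term changes: ΔPIP = ΔVt / C = (665 − 535) / 62.9 = 2.067 cmH2O.
Original PIP = 535/62.9 + 8.4×0.7167 + 6 = 20.526 cmH2O; new PIP = 20.526 + (2.067) = 22.593 cmH2O.

22.6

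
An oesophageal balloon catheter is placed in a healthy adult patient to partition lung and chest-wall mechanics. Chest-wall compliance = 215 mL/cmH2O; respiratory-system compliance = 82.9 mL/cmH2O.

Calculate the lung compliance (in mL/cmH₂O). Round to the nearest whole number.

1/CL = 1/Crs − 1/Ccw.
1/CL = 1/82.9 − 1/215 = 0.007412.
CL = 134.92 mL/cmH2O.

135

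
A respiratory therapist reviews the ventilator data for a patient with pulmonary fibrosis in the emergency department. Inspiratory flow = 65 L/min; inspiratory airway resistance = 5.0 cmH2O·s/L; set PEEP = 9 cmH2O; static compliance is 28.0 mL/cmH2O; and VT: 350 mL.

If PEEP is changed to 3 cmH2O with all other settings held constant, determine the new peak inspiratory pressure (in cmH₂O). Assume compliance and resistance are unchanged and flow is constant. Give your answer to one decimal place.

Flow: 65 L/min ÷ 60 = 1.0833 L/s.
PIP = Vt/C + R·V̇ + PEEP (constant-flow equation of motion).
Only the baseline term changes: ΔPIP = ΔPEEP = 3 − 9 = -6.0 cmH2O.
Original PIP = 350/28.0 + 5.0×1.0833 + 9 = 26.917 cmH2O; new PIP = 26.917 + (-6.0) = 20.917 cmH2O.

20.9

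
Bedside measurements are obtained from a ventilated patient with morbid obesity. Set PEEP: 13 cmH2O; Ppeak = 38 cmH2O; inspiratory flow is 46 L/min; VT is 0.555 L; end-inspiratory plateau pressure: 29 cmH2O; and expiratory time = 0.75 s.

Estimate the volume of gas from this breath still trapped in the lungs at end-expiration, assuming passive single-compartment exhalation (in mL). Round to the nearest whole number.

88

Flow: 46 L/min ÷ 60 = 0.7667 L/s.
R = (PIP − Pplat)/V̇ = (38 − 29) / 0.7667 = 9.0/0.7667 = 11.739 cmH2O·s/L.
C = Vt/(Pplat − PEEP) = 555.0 / (29 − 13) = 555.0/16.0 = 34.688 mL/cmH2O.
τ = R × C = 11.739 × 0.03469 L/cmH2O = 0.4072 s.
Fraction remaining = e^(−Te/τ) = e^(−0.75/0.4072) = 0.1585.
Trapped volume = 555.0 × 0.1585 = 87.968 mL.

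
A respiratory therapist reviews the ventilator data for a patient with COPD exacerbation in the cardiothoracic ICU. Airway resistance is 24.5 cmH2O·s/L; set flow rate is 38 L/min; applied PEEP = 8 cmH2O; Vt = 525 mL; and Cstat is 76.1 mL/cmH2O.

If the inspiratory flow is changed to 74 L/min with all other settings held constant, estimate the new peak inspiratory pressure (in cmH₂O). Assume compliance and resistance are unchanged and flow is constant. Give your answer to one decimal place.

45.1

Flow: 38 L/min ÷ 60 = 0.6333 L/s.
New flow: 74 L/min ÷ 60 = 1.2333 L/s.
PIP = Vt/C + R·V̇ + PEEP (constant-flow equation of motion).
Only the resistive term changes: ΔPIP = R × ΔV̇ = 24.5 × (1.2333 − 0.6333) = 24.5 × 0.6 = 14.7 cmH2O.
Original PIP = 525/76.1 + 24.5×0.6333 + 8 = 30.415 cmH2O; new PIP = 30.415 + (14.7) = 45.115 cmH2O.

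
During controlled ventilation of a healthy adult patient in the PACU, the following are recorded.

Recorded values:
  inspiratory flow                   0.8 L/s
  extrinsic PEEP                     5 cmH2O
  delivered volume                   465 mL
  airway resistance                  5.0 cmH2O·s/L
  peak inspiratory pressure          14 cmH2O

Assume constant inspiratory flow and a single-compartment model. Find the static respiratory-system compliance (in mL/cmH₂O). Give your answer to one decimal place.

Equation of motion (constant flow): PIP = Vt/C + R·V̇ + PEEP.
Vt/C = PIP − R·V̇ − PEEP = 14 − 5.0×0.8 − 5 = 14 − 4.0 − 5 = 5.0 cmH2O.
C = Vt / 5.0 = 465 / 5.0 = 93.0 mL/cmH2O.

93.0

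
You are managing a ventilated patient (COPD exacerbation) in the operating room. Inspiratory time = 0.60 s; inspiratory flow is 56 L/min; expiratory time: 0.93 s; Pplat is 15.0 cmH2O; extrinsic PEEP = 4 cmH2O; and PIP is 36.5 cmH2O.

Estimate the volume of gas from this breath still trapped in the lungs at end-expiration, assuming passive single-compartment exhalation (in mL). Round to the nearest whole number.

Flow: 56 L/min ÷ 60 = 0.9333 L/s.
Vt = flow × Ti = 0.9333 L/s × 0.60 s × 1000 mL/L = 559.98 mL.
R = (PIP − Pplat)/V̇ = (36.5 − 15.0) / 0.9333 = 21.5/0.9333 = 23.037 cmH2O·s/L.
C = Vt/(Pplat − PEEP) = 559.98 / (15.0 − 4) = 559.98/11.0 = 50.907 mL/cmH2O.
τ = R × C = 23.037 × 0.05091 L/cmH2O = 1.173 s.
Fraction remaining = e^(−Te/τ) = e^(−0.93/1.173) = 0.4526.
Trapped volume = 559.98 × 0.4526 = 253.45 mL.

253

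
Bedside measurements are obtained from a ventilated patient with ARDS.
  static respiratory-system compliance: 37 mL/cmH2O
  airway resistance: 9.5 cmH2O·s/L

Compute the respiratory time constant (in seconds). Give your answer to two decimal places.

0.35

τ = R × C = 9.5 × 37 mL/cmH2O = 9.5 × 0.037 L/cmH2O = 0.3515 s.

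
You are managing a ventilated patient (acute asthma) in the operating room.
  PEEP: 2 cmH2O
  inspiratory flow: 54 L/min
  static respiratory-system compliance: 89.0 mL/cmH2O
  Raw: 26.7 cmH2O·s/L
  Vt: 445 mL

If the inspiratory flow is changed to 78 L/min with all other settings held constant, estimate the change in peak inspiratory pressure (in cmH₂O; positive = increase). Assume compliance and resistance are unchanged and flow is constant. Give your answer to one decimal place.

10.7

Flow: 54 L/min ÷ 60 = 0.9 L/s.
New flow: 78 L/min ÷ 60 = 1.3 L/s.
PIP = Vt/C + R·V̇ + PEEP (constant-flow equation of motion).
Only the resistive term changes: ΔPIP = R × ΔV̇ = 26.7 × (1.3 − 0.9) = 26.7 × 0.4 = 10.68 cmH2O.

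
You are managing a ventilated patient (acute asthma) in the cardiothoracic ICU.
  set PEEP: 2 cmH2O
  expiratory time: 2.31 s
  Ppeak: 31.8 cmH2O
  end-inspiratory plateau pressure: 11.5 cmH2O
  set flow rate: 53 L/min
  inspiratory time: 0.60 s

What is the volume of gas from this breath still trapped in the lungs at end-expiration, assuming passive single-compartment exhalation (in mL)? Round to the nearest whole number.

87

Flow: 53 L/min ÷ 60 = 0.8833 L/s.
Vt = flow × Ti = 0.8833 L/s × 0.60 s × 1000 mL/L = 529.98 mL.
R = (PIP − Pplat)/V̇ = (31.8 − 11.5) / 0.8833 = 20.3/0.8833 = 22.982 cmH2O·s/L.
C = Vt/(Pplat − PEEP) = 529.98 / (11.5 − 2) = 529.98/9.5 = 55.787 mL/cmH2O.
τ = R × C = 22.982 × 0.05579 L/cmH2O = 1.282 s.
Fraction remaining = e^(−Te/τ) = e^(−2.31/1.282) = 0.165.
Trapped volume = 529.98 × 0.165 = 87.447 mL.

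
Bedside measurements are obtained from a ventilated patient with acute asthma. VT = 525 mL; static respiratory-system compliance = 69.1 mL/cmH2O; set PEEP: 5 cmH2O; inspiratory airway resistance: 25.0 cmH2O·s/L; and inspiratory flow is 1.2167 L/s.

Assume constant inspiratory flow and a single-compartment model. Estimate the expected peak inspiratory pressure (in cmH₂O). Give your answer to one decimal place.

Equation of motion (constant flow): PIP = Vt/C + R·V̇ + PEEP.
PIP = 525/69.1 + 25.0×1.2167 + 5 = 7.598 + 30.418 + 5 = 43.016 cmH2O.

43.0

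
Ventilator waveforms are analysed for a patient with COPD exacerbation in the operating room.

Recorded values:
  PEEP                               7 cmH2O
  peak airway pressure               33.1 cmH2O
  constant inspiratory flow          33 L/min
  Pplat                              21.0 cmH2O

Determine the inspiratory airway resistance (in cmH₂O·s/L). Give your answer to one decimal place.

Flow: 33 L/min ÷ 60 = 0.55 L/s.
Raw = (PIP − Pplat) / flow = (33.1 − 21.0) / 0.55 = 12.1 / 0.55 = 22.0 cmH2O·s/L.

22.0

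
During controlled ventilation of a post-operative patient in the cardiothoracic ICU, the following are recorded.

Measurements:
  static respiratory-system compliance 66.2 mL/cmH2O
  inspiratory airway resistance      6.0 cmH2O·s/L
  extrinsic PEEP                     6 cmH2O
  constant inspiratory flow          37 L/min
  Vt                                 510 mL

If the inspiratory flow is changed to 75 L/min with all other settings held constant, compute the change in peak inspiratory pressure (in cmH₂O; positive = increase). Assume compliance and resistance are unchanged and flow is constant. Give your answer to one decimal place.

Flow: 37 L/min ÷ 60 = 0.6167 L/s.
New flow: 75 L/min ÷ 60 = 1.25 L/s.
PIP = Vt/C + R·V̇ + PEEP (constant-flow equation of motion).
Only the resistive term changes: ΔPIP = R × ΔV̇ = 6.0 × (1.25 − 0.6167) = 6.0 × 0.6333 = 3.8 cmH2O.

3.8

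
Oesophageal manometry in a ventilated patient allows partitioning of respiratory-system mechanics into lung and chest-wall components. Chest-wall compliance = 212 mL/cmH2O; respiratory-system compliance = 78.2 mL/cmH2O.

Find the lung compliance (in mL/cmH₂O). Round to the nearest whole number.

124

1/CL = 1/Crs − 1/Ccw.
1/CL = 1/78.2 − 1/212 = 0.008071.
CL = 123.9 mL/cmH2O.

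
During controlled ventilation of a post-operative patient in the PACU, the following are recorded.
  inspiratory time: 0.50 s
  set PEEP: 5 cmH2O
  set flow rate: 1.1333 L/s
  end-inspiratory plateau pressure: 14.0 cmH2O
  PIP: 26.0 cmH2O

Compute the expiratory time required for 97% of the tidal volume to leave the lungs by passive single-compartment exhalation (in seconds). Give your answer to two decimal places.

2.34

Vt = flow × Ti = 1.1333 L/s × 0.50 s × 1000 mL/L = 566.65 mL.
R = (PIP − Pplat)/V̇ = (26.0 − 14.0) / 1.1333 = 12.0/1.1333 = 10.589 cmH2O·s/L.
C = Vt/(Pplat − PEEP) = 566.65 / (14.0 − 5) = 566.65/9.0 = 62.961 mL/cmH2O.
τ = R × C = 10.589 × 0.06296 L/cmH2O = 0.6667 s.
t = −τ·ln(1 − 0.97) = −0.6667·ln(0.03) = 2.338 s.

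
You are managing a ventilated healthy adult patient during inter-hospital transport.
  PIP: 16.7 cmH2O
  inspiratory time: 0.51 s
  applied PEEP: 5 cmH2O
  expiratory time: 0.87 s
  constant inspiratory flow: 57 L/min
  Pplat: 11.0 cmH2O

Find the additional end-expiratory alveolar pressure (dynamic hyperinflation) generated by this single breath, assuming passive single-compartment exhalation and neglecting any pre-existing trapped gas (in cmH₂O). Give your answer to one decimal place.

1.0

Flow: 57 L/min ÷ 60 = 0.95 L/s.
Vt = flow × Ti = 0.95 L/s × 0.51 s × 1000 mL/L = 484.5 mL.
R = (PIP − Pplat)/V̇ = (16.7 − 11.0) / 0.95 = 5.7/0.95 = 6.0 cmH2O·s/L.
C = Vt/(Pplat − PEEP) = 484.5 / (11.0 − 5) = 484.5/6.0 = 80.75 mL/cmH2O.
τ = R × C = 6.0 × 0.08075 L/cmH2O = 0.4845 s.
Fraction remaining = e^(−Te/τ) = e^(−0.87/0.4845) = 0.166; trapped volume = 484.5 × 0.166 = 80.427 mL.
Additional alveolar pressure from trapping ≈ V_trapped / C = 80.427 / 80.75 = 0.996 cmH2O.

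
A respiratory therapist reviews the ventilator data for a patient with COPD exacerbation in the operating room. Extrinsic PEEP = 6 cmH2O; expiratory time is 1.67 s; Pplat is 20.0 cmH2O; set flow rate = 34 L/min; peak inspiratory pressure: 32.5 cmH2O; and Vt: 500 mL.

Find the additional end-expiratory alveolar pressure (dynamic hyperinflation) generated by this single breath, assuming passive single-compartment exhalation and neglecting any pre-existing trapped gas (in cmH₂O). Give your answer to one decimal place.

1.7

Flow: 34 L/min ÷ 60 = 0.5667 L/s.
R = (PIP − Pplat)/V̇ = (32.5 − 20.0) / 0.5667 = 12.5/0.5667 = 22.058 cmH2O·s/L.
C = Vt/(Pplat − PEEP) = 500.0 / (20.0 − 6) = 500.0/14.0 = 35.714 mL/cmH2O.
τ = R × C = 22.058 × 0.03571 L/cmH2O = 0.7877 s.
Fraction remaining = e^(−Te/τ) = e^(−1.67/0.7877) = 0.12; trapped volume = 500.0 × 0.12 = 60.0 mL.
Additional alveolar pressure from trapping ≈ V_trapped / C = 60.0 / 35.714 = 1.68 cmH2O.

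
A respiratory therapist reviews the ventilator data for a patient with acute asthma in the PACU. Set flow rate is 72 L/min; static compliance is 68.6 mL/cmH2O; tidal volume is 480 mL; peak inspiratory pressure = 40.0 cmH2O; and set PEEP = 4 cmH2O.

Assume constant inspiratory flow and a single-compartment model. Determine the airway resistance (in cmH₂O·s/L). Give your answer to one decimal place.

Flow: 72 L/min ÷ 60 = 1.2 L/s.
Equation of motion (constant flow): PIP = Vt/C + R·V̇ + PEEP.
R·V̇ = PIP − Vt/C − PEEP = 40.0 − 480/68.6 − 4 = 40.0 − 6.997 − 4 = 29.003 cmH2O.
R = 29.003 / 1.2 = 24.169 cmH2O·s/L.

24.2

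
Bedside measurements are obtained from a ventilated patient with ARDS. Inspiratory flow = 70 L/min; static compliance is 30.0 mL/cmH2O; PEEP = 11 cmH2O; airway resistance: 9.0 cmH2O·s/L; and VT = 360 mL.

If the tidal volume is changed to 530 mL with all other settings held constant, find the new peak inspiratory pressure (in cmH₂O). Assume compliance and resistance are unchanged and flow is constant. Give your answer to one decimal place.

Flow: 70 L/min ÷ 60 = 1.1667 L/s.
PIP = Vt/C + R·V̇ + PEEP (constant-flow equation of motion).
Only the elastic term changes: ΔPIP = ΔVt / C = (530 − 360) / 30.0 = 5.667 cmH2O.
Original PIP = 360/30.0 + 9.0×1.1667 + 11 = 33.5 cmH2O; new PIP = 33.5 + (5.667) = 39.167 cmH2O.

39.2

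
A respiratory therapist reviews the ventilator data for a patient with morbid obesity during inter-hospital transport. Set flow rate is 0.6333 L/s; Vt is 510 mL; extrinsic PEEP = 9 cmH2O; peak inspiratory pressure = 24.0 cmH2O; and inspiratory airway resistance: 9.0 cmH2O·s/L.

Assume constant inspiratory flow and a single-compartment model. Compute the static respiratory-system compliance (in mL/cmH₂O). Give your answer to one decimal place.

Equation of motion (constant flow): PIP = Vt/C + R·V̇ + PEEP.
Vt/C = PIP − R·V̇ − PEEP = 24.0 − 9.0×0.6333 − 9 = 24.0 − 5.7 − 9 = 9.3 cmH2O.
C = Vt / 9.3 = 510 / 9.3 = 54.839 mL/cmH2O.

54.8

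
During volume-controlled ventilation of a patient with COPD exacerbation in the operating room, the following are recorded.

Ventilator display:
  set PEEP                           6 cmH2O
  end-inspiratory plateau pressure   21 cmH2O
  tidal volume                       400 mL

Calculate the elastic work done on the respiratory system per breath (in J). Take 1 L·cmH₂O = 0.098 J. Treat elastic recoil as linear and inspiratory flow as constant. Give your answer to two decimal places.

0.29

Elastic work ≈ ½ × (Pplat − PEEP) × Vt = 0.5 × (21 − 6) × 0.400 L = 0.5 × 15.0 × 0.400 = 3.0 L·cmH2O.
× 0.098 J/(L·cmH2O) → 0.294 J.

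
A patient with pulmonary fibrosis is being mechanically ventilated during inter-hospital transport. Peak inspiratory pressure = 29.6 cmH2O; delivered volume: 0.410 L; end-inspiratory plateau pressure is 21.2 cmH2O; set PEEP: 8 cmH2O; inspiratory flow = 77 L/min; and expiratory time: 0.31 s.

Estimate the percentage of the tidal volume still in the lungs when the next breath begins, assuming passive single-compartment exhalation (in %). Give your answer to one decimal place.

Flow: 77 L/min ÷ 60 = 1.2833 L/s.
R = (PIP − Pplat)/V̇ = (29.6 − 21.2) / 1.2833 = 8.4/1.2833 = 6.546 cmH2O·s/L.
C = Vt/(Pplat − PEEP) = 410.0 / (21.2 − 8) = 410.0/13.2 = 31.061 mL/cmH2O.
τ = R × C = 6.546 × 0.03106 L/cmH2O = 0.2033 s.
Fraction remaining at end-expiration = e^(−Te/τ) = e^(−0.31/0.2033) = 0.2177 → 21.77%.

21.8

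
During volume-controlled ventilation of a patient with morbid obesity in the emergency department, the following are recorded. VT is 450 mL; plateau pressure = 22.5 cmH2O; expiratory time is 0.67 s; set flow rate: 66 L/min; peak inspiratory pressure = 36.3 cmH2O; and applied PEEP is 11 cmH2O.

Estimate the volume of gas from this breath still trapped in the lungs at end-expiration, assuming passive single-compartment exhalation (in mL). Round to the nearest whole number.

115

Flow: 66 L/min ÷ 60 = 1.1 L/s.
R = (PIP − Pplat)/V̇ = (36.3 − 22.5) / 1.1 = 13.8/1.1 = 12.545 cmH2O·s/L.
C = Vt/(Pplat − PEEP) = 450.0 / (22.5 − 11) = 450.0/11.5 = 39.13 mL/cmH2O.
τ = R × C = 12.545 × 0.03913 L/cmH2O = 0.4909 s.
Fraction remaining = e^(−Te/τ) = e^(−0.67/0.4909) = 0.2554.
Trapped volume = 450.0 × 0.2554 = 114.93 mL.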